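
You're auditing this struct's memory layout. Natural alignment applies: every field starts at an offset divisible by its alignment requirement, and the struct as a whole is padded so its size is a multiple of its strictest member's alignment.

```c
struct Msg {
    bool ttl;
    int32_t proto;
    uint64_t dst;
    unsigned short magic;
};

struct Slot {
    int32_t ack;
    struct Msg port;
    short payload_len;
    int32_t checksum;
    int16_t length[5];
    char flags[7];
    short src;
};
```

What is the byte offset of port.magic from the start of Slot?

Msg: @0: ttl [1B, align 1] → 1; +3 pad (align 4); @4: proto [4B, align 4] → 8; @8: dst [8B, align 8] → 16; @16: magic [2B, align 2] → 18; +6 tail pad (align 8); size 24, align 8
@0: ack [4B, align 4] → 4
+4 pad (align 8)
@8: port [24B, align 8] → 32
within Msg: magic at 16
8 + 16 = 24

24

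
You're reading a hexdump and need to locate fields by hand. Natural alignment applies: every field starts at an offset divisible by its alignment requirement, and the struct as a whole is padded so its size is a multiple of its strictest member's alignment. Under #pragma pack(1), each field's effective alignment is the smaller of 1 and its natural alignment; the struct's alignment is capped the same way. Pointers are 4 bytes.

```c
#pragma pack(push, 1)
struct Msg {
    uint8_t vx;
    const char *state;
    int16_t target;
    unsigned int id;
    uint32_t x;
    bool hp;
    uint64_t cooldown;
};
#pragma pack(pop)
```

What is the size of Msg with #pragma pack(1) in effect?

@0: vx [1B, align 1] → 1
@1: state [4B, align 1] → 5
@5: target [2B, align 1] → 7
@7: id [4B, align 1] → 11
@11: x [4B, align 1] → 15
@15: hp [1B, align 1] → 16
@16: cooldown [8B, align 1] → 24
size 24, align 1

24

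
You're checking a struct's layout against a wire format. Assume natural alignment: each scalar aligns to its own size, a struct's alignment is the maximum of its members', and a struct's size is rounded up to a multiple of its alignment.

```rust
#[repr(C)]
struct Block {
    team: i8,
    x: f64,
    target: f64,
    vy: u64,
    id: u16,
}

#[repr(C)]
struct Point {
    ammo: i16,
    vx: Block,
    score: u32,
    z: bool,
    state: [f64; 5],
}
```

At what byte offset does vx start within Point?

8

Block: team at 0 (size 1, align 1) → ends 1; pad 7 to align 8 for x; x at 8 (size 8, align 8) → ends 16; target at 16 (size 8, align 8) → ends 24; vy at 24 (size 8, align 8) → ends 32; id at 32 (size 2, align 2) → ends 34; tail pad 6 to reach multiple of 8; total 40 bytes, alignment 8
ammo at 0 (size 2, align 2) → ends 2
pad 6 to align 8 for vx
vx at 8 (size 40, align 8) → ends 48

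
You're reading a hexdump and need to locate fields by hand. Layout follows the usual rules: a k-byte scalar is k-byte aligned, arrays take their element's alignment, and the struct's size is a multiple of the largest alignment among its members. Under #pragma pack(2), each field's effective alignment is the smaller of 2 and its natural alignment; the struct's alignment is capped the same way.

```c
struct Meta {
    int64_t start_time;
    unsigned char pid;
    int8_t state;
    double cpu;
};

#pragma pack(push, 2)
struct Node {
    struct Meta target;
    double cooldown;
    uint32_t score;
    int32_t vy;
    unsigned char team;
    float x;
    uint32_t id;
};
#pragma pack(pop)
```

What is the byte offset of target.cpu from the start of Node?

16

Meta: 0..8  start_time  (8B, 8-aligned); 8..9  pid  (1B, 1-aligned); 9..10  state  (1B, 1-aligned); 10..16  -- padding (6B); 16..24  cpu  (8B, 8-aligned); sizeof = 24, alignof = 8
0..24  target  (24B, 2-aligned)
within Meta: cpu at 16
0 + 16 = 16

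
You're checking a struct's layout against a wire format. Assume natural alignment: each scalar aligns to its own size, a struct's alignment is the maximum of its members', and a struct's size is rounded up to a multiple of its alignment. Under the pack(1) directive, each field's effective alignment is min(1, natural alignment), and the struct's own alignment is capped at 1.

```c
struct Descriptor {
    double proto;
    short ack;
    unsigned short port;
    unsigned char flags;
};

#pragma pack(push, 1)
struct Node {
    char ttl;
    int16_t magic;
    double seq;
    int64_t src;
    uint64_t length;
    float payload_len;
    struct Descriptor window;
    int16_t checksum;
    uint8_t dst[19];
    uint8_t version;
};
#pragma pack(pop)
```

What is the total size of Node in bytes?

Descriptor: @0: proto [8B, align 8] → 8; @8: ack [2B, align 2] → 10; @10: port [2B, align 2] → 12; @12: flags [1B, align 1] → 13; +3 tail pad (align 8); size 16, align 8
@0: ttl [1B, align 1] → 1
@1: magic [2B, align 1] → 3
@3: seq [8B, align 1] → 11
@11: src [8B, align 1] → 19
@19: length [8B, align 1] → 27
@27: payload_len [4B, align 1] → 31
@31: window [16B, align 1] → 47
@47: checksum [2B, align 1] → 49
@49: dst [19B, align 1] → 68
@68: version [1B, align 1] → 69
size 69, align 1

69 bytes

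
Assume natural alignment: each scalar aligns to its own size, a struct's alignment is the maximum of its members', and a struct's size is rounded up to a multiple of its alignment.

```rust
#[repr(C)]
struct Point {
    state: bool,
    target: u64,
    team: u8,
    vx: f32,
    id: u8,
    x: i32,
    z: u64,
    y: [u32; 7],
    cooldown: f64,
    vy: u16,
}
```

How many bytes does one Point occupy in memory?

88 bytes

state at 0 (size 1, align 1) → ends 1
pad 7 to align 8 for target
target at 8 (size 8, align 8) → ends 16
team at 16 (size 1, align 1) → ends 17
pad 3 to align 4 for vx
vx at 20 (size 4, align 4) → ends 24
id at 24 (size 1, align 1) → ends 25
pad 3 to align 4 for x
x at 28 (size 4, align 4) → ends 32
z at 32 (size 8, align 8) → ends 40
y at 40 (size 28, align 4) → ends 68
pad 4 to align 8 for cooldown
cooldown at 72 (size 8, align 8) → ends 80
vy at 80 (size 2, align 2) → ends 82
tail pad 6 to reach multiple of 8
total 88 bytes, alignment 8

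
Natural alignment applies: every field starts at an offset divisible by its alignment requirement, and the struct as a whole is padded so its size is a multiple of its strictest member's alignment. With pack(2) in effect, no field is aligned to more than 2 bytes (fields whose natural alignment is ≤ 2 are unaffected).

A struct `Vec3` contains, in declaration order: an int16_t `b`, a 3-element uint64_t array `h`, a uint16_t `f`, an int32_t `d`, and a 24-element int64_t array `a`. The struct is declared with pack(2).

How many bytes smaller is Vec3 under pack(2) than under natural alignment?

natural layout:
  0..2  b  (2B, 2-aligned)
  2..8  -- padding (6B)
  8..32  h  (24B, 8-aligned)
  32..34  f  (2B, 2-aligned)
  34..36  -- padding (2B)
  36..40  d  (4B, 4-aligned)
  40..232  a  (192B, 8-aligned)
  sizeof = 232, alignof = 8
packed(2) layout:
  0..2  b  (2B, 2-aligned)
  2..26  h  (24B, 2-aligned)
  26..28  f  (2B, 2-aligned)
  28..32  d  (4B, 2-aligned)
  32..224  a  (192B, 2-aligned)
  sizeof = 224, alignof = 2
232 − 224 = 8

8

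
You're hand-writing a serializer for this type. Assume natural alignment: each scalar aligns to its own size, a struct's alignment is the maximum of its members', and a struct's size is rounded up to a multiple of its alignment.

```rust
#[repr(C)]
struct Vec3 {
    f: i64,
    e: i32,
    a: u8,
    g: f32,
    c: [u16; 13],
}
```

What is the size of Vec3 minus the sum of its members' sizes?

5

f at 0 (size 8, align 8) → ends 8
e at 8 (size 4, align 4) → ends 12
a at 12 (size 1, align 1) → ends 13
pad 3 to align 4 for g
g at 16 (size 4, align 4) → ends 20
c at 20 (size 26, align 2) → ends 46
tail pad 2 to reach multiple of 8
total 48 bytes, alignment 8
data bytes 43, size 48 → padding 5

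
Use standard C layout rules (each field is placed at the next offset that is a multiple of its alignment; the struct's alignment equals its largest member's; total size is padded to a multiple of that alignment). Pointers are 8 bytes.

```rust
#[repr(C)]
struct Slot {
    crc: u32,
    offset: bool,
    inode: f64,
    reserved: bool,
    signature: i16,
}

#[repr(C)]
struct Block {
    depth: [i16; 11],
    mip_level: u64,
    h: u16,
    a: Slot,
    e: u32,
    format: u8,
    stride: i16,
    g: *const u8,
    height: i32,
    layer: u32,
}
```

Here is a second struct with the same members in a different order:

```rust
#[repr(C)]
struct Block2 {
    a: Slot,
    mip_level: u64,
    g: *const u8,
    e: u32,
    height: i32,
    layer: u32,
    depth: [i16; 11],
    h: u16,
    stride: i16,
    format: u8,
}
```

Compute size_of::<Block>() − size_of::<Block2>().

8

Slot: @0: crc [4B, align 4] → 4; @4: offset [1B, align 1] → 5; +3 pad (align 8); @8: inode [8B, align 8] → 16; @16: reserved [1B, align 1] → 17; +1 pad (align 2); @18: signature [2B, align 2] → 20; +4 tail pad (align 8); size 24, align 8
@0: depth [22B, align 2] → 22
+2 pad (align 8)
@24: mip_level [8B, align 8] → 32
@32: h [2B, align 2] → 34
+6 pad (align 8)
@40: a [24B, align 8] → 64
@64: e [4B, align 4] → 68
@68: format [1B, align 1] → 69
+1 pad (align 2)
@70: stride [2B, align 2] → 72
@72: g [8B, align 8] → 80
@80: height [4B, align 4] → 84
@84: layer [4B, align 4] → 88
size 88, align 8
— Block2 —
@0: a [24B, align 8] → 24
@24: mip_level [8B, align 8] → 32
@32: g [8B, align 8] → 40
@40: e [4B, align 4] → 44
@44: height [4B, align 4] → 48
@48: layer [4B, align 4] → 52
@52: depth [22B, align 2] → 74
@74: h [2B, align 2] → 76
@76: stride [2B, align 2] → 78
@78: format [1B, align 1] → 79
+1 tail pad (align 8)
size 80, align 8
88 − 80 = 8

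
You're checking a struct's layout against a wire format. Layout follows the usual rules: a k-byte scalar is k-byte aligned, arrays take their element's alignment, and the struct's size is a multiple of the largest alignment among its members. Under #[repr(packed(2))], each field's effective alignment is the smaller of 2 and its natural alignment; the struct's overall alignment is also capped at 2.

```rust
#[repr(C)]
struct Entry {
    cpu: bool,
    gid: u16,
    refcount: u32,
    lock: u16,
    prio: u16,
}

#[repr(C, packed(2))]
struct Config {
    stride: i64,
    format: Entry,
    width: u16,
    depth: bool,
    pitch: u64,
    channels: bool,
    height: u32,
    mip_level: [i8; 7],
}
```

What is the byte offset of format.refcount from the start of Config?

Entry: @0: cpu [1B, align 1] → 1; +1 pad (align 2); @2: gid [2B, align 2] → 4; @4: refcount [4B, align 4] → 8; @8: lock [2B, align 2] → 10; @10: prio [2B, align 2] → 12; size 12, align 4
@0: stride [8B, align 2] → 8
@8: format [12B, align 2] → 20
within Entry: refcount at 4
8 + 4 = 12

12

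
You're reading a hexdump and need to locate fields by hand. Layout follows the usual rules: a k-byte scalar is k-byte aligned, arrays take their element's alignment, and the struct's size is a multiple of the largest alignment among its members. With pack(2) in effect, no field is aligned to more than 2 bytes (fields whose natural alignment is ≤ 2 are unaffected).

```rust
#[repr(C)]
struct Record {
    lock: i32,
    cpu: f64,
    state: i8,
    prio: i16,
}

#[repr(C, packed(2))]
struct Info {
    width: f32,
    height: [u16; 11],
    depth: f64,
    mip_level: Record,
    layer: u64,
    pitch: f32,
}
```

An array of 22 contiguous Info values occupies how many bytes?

Record: @0: lock [4B, align 4] → 4; +4 pad (align 8); @8: cpu [8B, align 8] → 16; @16: state [1B, align 1] → 17; +1 pad (align 2); @18: prio [2B, align 2] → 20; +4 tail pad (align 8); size 24, align 8
@0: width [4B, align 2] → 4
@4: height [22B, align 2] → 26
@26: depth [8B, align 2] → 34
@34: mip_level [24B, align 2] → 58
@58: layer [8B, align 2] → 66
@66: pitch [4B, align 2] → 70
size 70, align 2
array of 22: 22 × 70 = 1540

1540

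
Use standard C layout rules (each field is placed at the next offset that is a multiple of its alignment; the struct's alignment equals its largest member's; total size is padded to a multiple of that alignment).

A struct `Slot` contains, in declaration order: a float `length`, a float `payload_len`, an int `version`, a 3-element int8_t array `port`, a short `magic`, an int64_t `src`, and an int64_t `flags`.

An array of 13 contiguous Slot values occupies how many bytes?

length at 0 (size 4, align 4) → ends 4
payload_len at 4 (size 4, align 4) → ends 8
version at 8 (size 4, align 4) → ends 12
port at 12 (size 3, align 1) → ends 15
pad 1 to align 2 for magic
magic at 16 (size 2, align 2) → ends 18
pad 6 to align 8 for src
src at 24 (size 8, align 8) → ends 32
flags at 32 (size 8, align 8) → ends 40
total 40 bytes, alignment 8
array of 13: 13 × 40 = 520

520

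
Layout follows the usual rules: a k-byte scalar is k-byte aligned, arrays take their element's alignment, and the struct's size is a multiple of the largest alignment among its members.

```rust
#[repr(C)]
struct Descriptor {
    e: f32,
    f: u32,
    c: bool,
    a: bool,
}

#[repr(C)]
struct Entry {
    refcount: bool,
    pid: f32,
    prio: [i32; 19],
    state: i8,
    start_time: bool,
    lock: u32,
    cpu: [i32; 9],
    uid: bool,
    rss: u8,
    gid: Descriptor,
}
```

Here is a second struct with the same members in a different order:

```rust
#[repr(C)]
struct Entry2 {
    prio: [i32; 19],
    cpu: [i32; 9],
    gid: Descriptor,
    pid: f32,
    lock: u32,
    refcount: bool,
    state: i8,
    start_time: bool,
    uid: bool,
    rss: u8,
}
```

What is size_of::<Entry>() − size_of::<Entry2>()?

Descriptor: @0: e [4B, align 4] → 4; @4: f [4B, align 4] → 8; @8: c [1B, align 1] → 9; @9: a [1B, align 1] → 10; +2 tail pad (align 4); size 12, align 4
@0: refcount [1B, align 1] → 1
+3 pad (align 4)
@4: pid [4B, align 4] → 8
@8: prio [76B, align 4] → 84
@84: state [1B, align 1] → 85
@85: start_time [1B, align 1] → 86
+2 pad (align 4)
@88: lock [4B, align 4] → 92
@92: cpu [36B, align 4] → 128
@128: uid [1B, align 1] → 129
@129: rss [1B, align 1] → 130
+2 pad (align 4)
@132: gid [12B, align 4] → 144
size 144, align 4
— Entry2 —
@0: prio [76B, align 4] → 76
@76: cpu [36B, align 4] → 112
@112: gid [12B, align 4] → 124
@124: pid [4B, align 4] → 128
@128: lock [4B, align 4] → 132
@132: refcount [1B, align 1] → 133
@133: state [1B, align 1] → 134
@134: start_time [1B, align 1] → 135
@135: uid [1B, align 1] → 136
@136: rss [1B, align 1] → 137
+3 tail pad (align 4)
size 140, align 4
144 − 140 = 4

4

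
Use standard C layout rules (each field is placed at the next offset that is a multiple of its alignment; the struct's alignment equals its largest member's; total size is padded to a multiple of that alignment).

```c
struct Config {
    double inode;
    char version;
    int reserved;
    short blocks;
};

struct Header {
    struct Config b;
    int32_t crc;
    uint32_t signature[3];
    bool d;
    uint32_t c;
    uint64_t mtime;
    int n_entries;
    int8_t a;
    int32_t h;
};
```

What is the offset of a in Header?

Config: inode at 0 (size 8, align 8) → ends 8; version at 8 (size 1, align 1) → ends 9; pad 3 to align 4 for reserved; reserved at 12 (size 4, align 4) → ends 16; blocks at 16 (size 2, align 2) → ends 18; tail pad 6 to reach multiple of 8; total 24 bytes, alignment 8
b at 0 (size 24, align 8) → ends 24
crc at 24 (size 4, align 4) → ends 28
signature at 28 (size 12, align 4) → ends 40
d at 40 (size 1, align 1) → ends 41
pad 3 to align 4 for c
c at 44 (size 4, align 4) → ends 48
mtime at 48 (size 8, align 8) → ends 56
n_entries at 56 (size 4, align 4) → ends 60
a at 60 (size 1, align 1) → ends 61

60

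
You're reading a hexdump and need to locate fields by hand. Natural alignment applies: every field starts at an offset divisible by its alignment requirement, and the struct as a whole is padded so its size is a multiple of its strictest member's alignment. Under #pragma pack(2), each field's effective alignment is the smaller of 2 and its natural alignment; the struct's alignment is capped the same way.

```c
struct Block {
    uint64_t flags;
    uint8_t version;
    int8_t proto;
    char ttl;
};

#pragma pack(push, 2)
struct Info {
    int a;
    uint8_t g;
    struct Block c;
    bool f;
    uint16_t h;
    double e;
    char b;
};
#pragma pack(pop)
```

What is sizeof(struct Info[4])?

144

Block: 0..8  flags  (8B, 8-aligned); 8..9  version  (1B, 1-aligned); 9..10  proto  (1B, 1-aligned); 10..11  ttl  (1B, 1-aligned); 11..16  -- tail padding (5B); sizeof = 16, alignof = 8
0..4  a  (4B, 2-aligned)
4..5  g  (1B, 1-aligned)
5..6  -- padding (1B)
6..22  c  (16B, 2-aligned)
22..23  f  (1B, 1-aligned)
23..24  -- padding (1B)
24..26  h  (2B, 2-aligned)
26..34  e  (8B, 2-aligned)
34..35  b  (1B, 1-aligned)
35..36  -- tail padding (1B)
sizeof = 36, alignof = 2
array of 4: 4 × 36 = 144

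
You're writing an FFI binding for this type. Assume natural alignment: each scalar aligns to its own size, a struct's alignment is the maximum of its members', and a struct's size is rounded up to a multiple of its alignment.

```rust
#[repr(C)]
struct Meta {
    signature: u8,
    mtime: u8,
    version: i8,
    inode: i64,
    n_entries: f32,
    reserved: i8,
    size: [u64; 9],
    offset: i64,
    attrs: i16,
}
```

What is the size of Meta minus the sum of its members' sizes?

signature at 0 (size 1, align 1) → ends 1
mtime at 1 (size 1, align 1) → ends 2
version at 2 (size 1, align 1) → ends 3
pad 5 to align 8 for inode
inode at 8 (size 8, align 8) → ends 16
n_entries at 16 (size 4, align 4) → ends 20
reserved at 20 (size 1, align 1) → ends 21
pad 3 to align 8 for size
size at 24 (size 72, align 8) → ends 96
offset at 96 (size 8, align 8) → ends 104
attrs at 104 (size 2, align 2) → ends 106
tail pad 6 to reach multiple of 8
total 112 bytes, alignment 8
data bytes 98, size 112 → padding 14

14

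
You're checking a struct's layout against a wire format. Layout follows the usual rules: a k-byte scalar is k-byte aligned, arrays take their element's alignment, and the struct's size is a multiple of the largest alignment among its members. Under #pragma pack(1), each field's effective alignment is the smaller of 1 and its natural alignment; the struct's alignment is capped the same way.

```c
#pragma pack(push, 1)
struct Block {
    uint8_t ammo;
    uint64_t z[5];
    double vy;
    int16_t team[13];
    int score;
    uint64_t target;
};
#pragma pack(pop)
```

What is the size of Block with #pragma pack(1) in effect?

87

ammo at 0 (size 1, align 1) → ends 1
z at 1 (size 40, align 1) → ends 41
vy at 41 (size 8, align 1) → ends 49
team at 49 (size 26, align 1) → ends 75
score at 75 (size 4, align 1) → ends 79
target at 79 (size 8, align 1) → ends 87
total 87 bytes, alignment 1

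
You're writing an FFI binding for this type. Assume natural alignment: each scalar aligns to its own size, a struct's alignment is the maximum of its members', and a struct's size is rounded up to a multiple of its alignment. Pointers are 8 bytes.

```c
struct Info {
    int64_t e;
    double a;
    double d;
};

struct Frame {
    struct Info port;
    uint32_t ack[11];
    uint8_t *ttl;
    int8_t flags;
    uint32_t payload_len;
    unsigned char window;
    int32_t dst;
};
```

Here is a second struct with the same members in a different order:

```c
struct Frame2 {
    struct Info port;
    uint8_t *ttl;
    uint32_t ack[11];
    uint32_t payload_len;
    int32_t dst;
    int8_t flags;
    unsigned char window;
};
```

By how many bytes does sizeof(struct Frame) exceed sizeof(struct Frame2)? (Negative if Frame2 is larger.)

Info: @0: e [8B, align 8] → 8; @8: a [8B, align 8] → 16; @16: d [8B, align 8] → 24; size 24, align 8
@0: port [24B, align 8] → 24
@24: ack [44B, align 4] → 68
+4 pad (align 8)
@72: ttl [8B, align 8] → 80
@80: flags [1B, align 1] → 81
+3 pad (align 4)
@84: payload_len [4B, align 4] → 88
@88: window [1B, align 1] → 89
+3 pad (align 4)
@92: dst [4B, align 4] → 96
size 96, align 8
— Frame2 —
@0: port [24B, align 8] → 24
@24: ttl [8B, align 8] → 32
@32: ack [44B, align 4] → 76
@76: payload_len [4B, align 4] → 80
@80: dst [4B, align 4] → 84
@84: flags [1B, align 1] → 85
@85: window [1B, align 1] → 86
+2 tail pad (align 8)
size 88, align 8
96 − 88 = 8

8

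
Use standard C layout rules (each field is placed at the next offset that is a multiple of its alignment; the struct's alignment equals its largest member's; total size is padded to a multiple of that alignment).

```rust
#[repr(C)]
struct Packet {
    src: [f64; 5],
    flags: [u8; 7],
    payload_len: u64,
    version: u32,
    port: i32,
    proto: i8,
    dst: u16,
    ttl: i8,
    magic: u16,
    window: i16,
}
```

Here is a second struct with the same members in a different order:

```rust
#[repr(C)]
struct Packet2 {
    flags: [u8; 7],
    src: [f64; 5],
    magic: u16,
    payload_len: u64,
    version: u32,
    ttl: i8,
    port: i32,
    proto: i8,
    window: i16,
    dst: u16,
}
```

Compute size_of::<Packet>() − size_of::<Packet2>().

src at 0 (size 40, align 8) → ends 40
flags at 40 (size 7, align 1) → ends 47
pad 1 to align 8 for payload_len
payload_len at 48 (size 8, align 8) → ends 56
version at 56 (size 4, align 4) → ends 60
port at 60 (size 4, align 4) → ends 64
proto at 64 (size 1, align 1) → ends 65
pad 1 to align 2 for dst
dst at 66 (size 2, align 2) → ends 68
ttl at 68 (size 1, align 1) → ends 69
pad 1 to align 2 for magic
magic at 70 (size 2, align 2) → ends 72
window at 72 (size 2, align 2) → ends 74
tail pad 6 to reach multiple of 8
total 80 bytes, alignment 8
— Packet2 —
flags at 0 (size 7, align 1) → ends 7
pad 1 to align 8 for src
src at 8 (size 40, align 8) → ends 48
magic at 48 (size 2, align 2) → ends 50
pad 6 to align 8 for payload_len
payload_len at 56 (size 8, align 8) → ends 64
version at 64 (size 4, align 4) → ends 68
ttl at 68 (size 1, align 1) → ends 69
pad 3 to align 4 for port
port at 72 (size 4, align 4) → ends 76
proto at 76 (size 1, align 1) → ends 77
pad 1 to align 2 for window
window at 78 (size 2, align 2) → ends 80
dst at 80 (size 2, align 2) → ends 82
tail pad 6 to reach multiple of 8
total 88 bytes, alignment 8
80 − 88 = -8

-8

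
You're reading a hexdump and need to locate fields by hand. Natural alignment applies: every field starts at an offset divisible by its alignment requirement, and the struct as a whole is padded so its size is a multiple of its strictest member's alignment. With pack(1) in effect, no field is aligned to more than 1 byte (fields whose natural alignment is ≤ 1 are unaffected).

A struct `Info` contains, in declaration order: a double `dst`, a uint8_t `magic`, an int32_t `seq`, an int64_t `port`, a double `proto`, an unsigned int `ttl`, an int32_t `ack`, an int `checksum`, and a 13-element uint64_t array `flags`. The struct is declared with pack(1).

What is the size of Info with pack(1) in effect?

145

dst at 0 (size 8, align 1) → ends 8
magic at 8 (size 1, align 1) → ends 9
seq at 9 (size 4, align 1) → ends 13
port at 13 (size 8, align 1) → ends 21
proto at 21 (size 8, align 1) → ends 29
ttl at 29 (size 4, align 1) → ends 33
ack at 33 (size 4, align 1) → ends 37
checksum at 37 (size 4, align 1) → ends 41
flags at 41 (size 104, align 1) → ends 145
total 145 bytes, alignment 1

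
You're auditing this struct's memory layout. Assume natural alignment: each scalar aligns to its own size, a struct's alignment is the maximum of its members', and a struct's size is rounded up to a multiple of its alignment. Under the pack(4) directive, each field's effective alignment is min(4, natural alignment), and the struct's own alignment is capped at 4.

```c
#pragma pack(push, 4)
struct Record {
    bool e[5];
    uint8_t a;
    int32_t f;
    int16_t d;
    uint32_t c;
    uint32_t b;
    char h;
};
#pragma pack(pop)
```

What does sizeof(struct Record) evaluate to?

@0: e [5B, align 1] → 5
@5: a [1B, align 1] → 6
+2 pad (align 4)
@8: f [4B, align 4] → 12
@12: d [2B, align 2] → 14
+2 pad (align 4)
@16: c [4B, align 4] → 20
@20: b [4B, align 4] → 24
@24: h [1B, align 1] → 25
+3 tail pad (align 4)
size 28, align 4

28 bytes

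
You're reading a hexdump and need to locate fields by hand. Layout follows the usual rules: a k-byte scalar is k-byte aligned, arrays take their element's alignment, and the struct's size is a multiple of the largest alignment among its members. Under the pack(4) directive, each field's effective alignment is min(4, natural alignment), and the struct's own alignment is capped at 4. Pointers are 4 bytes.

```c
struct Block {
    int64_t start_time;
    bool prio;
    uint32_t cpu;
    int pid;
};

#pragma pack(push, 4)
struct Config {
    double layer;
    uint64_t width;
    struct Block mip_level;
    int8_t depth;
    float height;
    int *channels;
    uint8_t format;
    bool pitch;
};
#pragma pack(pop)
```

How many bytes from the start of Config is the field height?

Block: start_time at 0 (size 8, align 8) → ends 8; prio at 8 (size 1, align 1) → ends 9; pad 3 to align 4 for cpu; cpu at 12 (size 4, align 4) → ends 16; pid at 16 (size 4, align 4) → ends 20; tail pad 4 to reach multiple of 8; total 24 bytes, alignment 8
layer at 0 (size 8, align 4) → ends 8
width at 8 (size 8, align 4) → ends 16
mip_level at 16 (size 24, align 4) → ends 40
depth at 40 (size 1, align 1) → ends 41
pad 3 to align 4 for height
height at 44 (size 4, align 4) → ends 48

44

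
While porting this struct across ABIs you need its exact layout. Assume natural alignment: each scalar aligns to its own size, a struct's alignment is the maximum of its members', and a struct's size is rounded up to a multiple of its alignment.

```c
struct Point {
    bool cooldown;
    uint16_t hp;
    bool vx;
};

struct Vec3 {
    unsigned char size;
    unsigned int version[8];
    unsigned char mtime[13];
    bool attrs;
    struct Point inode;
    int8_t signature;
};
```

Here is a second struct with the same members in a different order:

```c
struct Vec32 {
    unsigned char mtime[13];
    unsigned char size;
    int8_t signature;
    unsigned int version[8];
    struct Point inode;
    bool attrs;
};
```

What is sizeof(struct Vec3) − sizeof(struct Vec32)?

4

Point: 0..1  cooldown  (1B, 1-aligned); 1..2  -- padding (1B); 2..4  hp  (2B, 2-aligned); 4..5  vx  (1B, 1-aligned); 5..6  -- tail padding (1B); sizeof = 6, alignof = 2
0..1  size  (1B, 1-aligned)
1..4  -- padding (3B)
4..36  version  (32B, 4-aligned)
36..49  mtime  (13B, 1-aligned)
49..50  attrs  (1B, 1-aligned)
50..56  inode  (6B, 2-aligned)
56..57  signature  (1B, 1-aligned)
57..60  -- tail padding (3B)
sizeof = 60, alignof = 4
— Vec32 —
0..13  mtime  (13B, 1-aligned)
13..14  size  (1B, 1-aligned)
14..15  signature  (1B, 1-aligned)
15..16  -- padding (1B)
16..48  version  (32B, 4-aligned)
48..54  inode  (6B, 2-aligned)
54..55  attrs  (1B, 1-aligned)
55..56  -- tail padding (1B)
sizeof = 56, alignof = 4
60 − 56 = 4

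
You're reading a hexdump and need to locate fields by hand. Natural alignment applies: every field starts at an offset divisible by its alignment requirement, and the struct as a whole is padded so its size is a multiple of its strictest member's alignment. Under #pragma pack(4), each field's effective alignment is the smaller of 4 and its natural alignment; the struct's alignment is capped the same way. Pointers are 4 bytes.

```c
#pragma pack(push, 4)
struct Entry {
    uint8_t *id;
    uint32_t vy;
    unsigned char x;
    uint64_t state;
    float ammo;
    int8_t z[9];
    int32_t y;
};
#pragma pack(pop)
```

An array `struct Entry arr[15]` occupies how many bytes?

600

0..4  id  (4B, 4-aligned)
4..8  vy  (4B, 4-aligned)
8..9  x  (1B, 1-aligned)
9..12  -- padding (3B)
12..20  state  (8B, 4-aligned)
20..24  ammo  (4B, 4-aligned)
24..33  z  (9B, 1-aligned)
33..36  -- padding (3B)
36..40  y  (4B, 4-aligned)
sizeof = 40, alignof = 4
array of 15: 15 × 40 = 600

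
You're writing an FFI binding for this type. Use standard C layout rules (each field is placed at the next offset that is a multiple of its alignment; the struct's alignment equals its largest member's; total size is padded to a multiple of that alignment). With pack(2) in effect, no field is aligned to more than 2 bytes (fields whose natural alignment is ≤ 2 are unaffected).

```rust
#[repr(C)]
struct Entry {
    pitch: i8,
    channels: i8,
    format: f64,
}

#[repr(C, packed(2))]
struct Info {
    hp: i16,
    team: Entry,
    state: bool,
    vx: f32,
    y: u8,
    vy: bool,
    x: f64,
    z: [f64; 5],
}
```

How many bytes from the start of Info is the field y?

Entry: @0: pitch [1B, align 1] → 1; @1: channels [1B, align 1] → 2; +6 pad (align 8); @8: format [8B, align 8] → 16; size 16, align 8
@0: hp [2B, align 2] → 2
@2: team [16B, align 2] → 18
@18: state [1B, align 1] → 19
+1 pad (align 2)
@20: vx [4B, align 2] → 24
@24: y [1B, align 1] → 25

24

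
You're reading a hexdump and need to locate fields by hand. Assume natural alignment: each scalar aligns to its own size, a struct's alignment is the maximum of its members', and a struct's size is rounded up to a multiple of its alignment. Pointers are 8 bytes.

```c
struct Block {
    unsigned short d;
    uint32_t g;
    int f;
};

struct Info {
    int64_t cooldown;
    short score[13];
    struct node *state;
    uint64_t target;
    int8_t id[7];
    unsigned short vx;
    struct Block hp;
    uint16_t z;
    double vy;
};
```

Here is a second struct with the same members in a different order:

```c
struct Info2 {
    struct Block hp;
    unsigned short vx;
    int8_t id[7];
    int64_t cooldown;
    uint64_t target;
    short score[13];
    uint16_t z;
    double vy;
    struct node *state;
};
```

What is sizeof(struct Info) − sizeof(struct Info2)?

Block: @0: d [2B, align 2] → 2; +2 pad (align 4); @4: g [4B, align 4] → 8; @8: f [4B, align 4] → 12; size 12, align 4
@0: cooldown [8B, align 8] → 8
@8: score [26B, align 2] → 34
+6 pad (align 8)
@40: state [8B, align 8] → 48
@48: target [8B, align 8] → 56
@56: id [7B, align 1] → 63
+1 pad (align 2)
@64: vx [2B, align 2] → 66
+2 pad (align 4)
@68: hp [12B, align 4] → 80
@80: z [2B, align 2] → 82
+6 pad (align 8)
@88: vy [8B, align 8] → 96
size 96, align 8
— Info2 —
@0: hp [12B, align 4] → 12
@12: vx [2B, align 2] → 14
@14: id [7B, align 1] → 21
+3 pad (align 8)
@24: cooldown [8B, align 8] → 32
@32: target [8B, align 8] → 40
@40: score [26B, align 2] → 66
@66: z [2B, align 2] → 68
+4 pad (align 8)
@72: vy [8B, align 8] → 80
@80: state [8B, align 8] → 88
size 88, align 8
96 − 88 = 8

8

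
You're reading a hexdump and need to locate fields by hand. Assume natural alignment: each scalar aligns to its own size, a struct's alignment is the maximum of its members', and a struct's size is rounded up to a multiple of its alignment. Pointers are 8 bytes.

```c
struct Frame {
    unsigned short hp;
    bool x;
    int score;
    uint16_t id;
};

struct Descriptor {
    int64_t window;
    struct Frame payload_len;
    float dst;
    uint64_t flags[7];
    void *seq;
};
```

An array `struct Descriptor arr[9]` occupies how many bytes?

Frame: 0..2  hp  (2B, 2-aligned); 2..3  x  (1B, 1-aligned); 3..4  -- padding (1B); 4..8  score  (4B, 4-aligned); 8..10  id  (2B, 2-aligned); 10..12  -- tail padding (2B); sizeof = 12, alignof = 4
0..8  window  (8B, 8-aligned)
8..20  payload_len  (12B, 4-aligned)
20..24  dst  (4B, 4-aligned)
24..80  flags  (56B, 8-aligned)
80..88  seq  (8B, 8-aligned)
sizeof = 88, alignof = 8
array of 9: 9 × 88 = 792

792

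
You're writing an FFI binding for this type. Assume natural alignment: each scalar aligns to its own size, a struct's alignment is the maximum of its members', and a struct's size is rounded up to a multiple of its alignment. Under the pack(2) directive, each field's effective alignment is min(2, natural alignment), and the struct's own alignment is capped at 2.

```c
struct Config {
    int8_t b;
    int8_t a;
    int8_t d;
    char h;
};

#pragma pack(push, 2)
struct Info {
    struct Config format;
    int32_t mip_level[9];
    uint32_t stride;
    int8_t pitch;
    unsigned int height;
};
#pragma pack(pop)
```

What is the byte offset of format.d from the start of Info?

Config: @0: b [1B, align 1] → 1; @1: a [1B, align 1] → 2; @2: d [1B, align 1] → 3; @3: h [1B, align 1] → 4; size 4, align 1
@0: format [4B, align 1] → 4
within Config: d at 2
0 + 2 = 2

2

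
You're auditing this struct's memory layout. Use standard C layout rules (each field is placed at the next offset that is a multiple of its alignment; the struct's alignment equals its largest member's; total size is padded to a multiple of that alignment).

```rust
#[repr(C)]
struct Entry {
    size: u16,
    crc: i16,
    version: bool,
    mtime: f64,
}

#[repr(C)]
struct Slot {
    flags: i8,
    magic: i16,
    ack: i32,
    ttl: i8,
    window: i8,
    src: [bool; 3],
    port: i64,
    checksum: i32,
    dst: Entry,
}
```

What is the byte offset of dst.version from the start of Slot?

36

Entry: 0..2  size  (2B, 2-aligned); 2..4  crc  (2B, 2-aligned); 4..5  version  (1B, 1-aligned); 5..8  -- padding (3B); 8..16  mtime  (8B, 8-aligned); sizeof = 16, alignof = 8
0..1  flags  (1B, 1-aligned)
1..2  -- padding (1B)
2..4  magic  (2B, 2-aligned)
4..8  ack  (4B, 4-aligned)
8..9  ttl  (1B, 1-aligned)
9..10  window  (1B, 1-aligned)
10..13  src  (3B, 1-aligned)
13..16  -- padding (3B)
16..24  port  (8B, 8-aligned)
24..28  checksum  (4B, 4-aligned)
28..32  -- padding (4B)
32..48  dst  (16B, 8-aligned)
within Entry: version at 4
32 + 4 = 36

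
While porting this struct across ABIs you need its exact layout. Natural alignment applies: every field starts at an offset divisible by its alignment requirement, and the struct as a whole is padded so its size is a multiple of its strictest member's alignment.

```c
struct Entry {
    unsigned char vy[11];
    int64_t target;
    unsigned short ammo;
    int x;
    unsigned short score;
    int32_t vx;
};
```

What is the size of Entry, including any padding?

0..11  vy  (11B, 1-aligned)
11..16  -- padding (5B)
16..24  target  (8B, 8-aligned)
24..26  ammo  (2B, 2-aligned)
26..28  -- padding (2B)
28..32  x  (4B, 4-aligned)
32..34  score  (2B, 2-aligned)
34..36  -- padding (2B)
36..40  vx  (4B, 4-aligned)
sizeof = 40, alignof = 8

40 bytes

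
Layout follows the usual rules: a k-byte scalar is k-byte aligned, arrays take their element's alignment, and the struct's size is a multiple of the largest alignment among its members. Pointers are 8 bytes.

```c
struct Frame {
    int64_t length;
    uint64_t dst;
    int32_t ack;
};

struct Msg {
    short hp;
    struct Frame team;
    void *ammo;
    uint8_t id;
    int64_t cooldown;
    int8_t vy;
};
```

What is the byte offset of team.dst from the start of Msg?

Frame: length at 0 (size 8, align 8) → ends 8; dst at 8 (size 8, align 8) → ends 16; ack at 16 (size 4, align 4) → ends 20; tail pad 4 to reach multiple of 8; total 24 bytes, alignment 8
hp at 0 (size 2, align 2) → ends 2
pad 6 to align 8 for team
team at 8 (size 24, align 8) → ends 32
within Frame: dst at 8
8 + 8 = 16

16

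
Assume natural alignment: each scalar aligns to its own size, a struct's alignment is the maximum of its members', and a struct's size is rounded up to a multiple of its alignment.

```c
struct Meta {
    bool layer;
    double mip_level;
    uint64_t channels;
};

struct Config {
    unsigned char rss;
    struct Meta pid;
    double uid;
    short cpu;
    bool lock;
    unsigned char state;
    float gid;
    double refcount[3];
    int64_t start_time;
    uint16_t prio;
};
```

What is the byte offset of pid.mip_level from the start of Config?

Meta: 0..1  layer  (1B, 1-aligned); 1..8  -- padding (7B); 8..16  mip_level  (8B, 8-aligned); 16..24  channels  (8B, 8-aligned); sizeof = 24, alignof = 8
0..1  rss  (1B, 1-aligned)
1..8  -- padding (7B)
8..32  pid  (24B, 8-aligned)
within Meta: mip_level at 8
8 + 8 = 16

16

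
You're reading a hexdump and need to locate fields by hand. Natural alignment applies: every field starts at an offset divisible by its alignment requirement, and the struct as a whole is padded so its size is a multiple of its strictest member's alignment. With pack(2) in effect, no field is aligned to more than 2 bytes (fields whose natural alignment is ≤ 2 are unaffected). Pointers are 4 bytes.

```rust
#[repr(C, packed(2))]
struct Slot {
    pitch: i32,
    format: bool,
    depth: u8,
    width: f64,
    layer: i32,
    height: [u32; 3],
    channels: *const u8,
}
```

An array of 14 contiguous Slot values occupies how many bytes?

476

0..4  pitch  (4B, 2-aligned)
4..5  format  (1B, 1-aligned)
5..6  depth  (1B, 1-aligned)
6..14  width  (8B, 2-aligned)
14..18  layer  (4B, 2-aligned)
18..30  height  (12B, 2-aligned)
30..34  channels  (4B, 2-aligned)
sizeof = 34, alignof = 2
array of 14: 14 × 34 = 476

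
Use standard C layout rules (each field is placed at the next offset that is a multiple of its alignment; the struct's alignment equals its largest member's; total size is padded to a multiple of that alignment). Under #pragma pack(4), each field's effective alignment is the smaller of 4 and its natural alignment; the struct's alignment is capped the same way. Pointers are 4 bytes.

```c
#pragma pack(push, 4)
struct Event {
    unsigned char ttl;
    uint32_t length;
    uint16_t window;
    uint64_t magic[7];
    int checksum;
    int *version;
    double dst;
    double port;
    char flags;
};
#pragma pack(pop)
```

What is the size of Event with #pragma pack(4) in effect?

96

0..1  ttl  (1B, 1-aligned)
1..4  -- padding (3B)
4..8  length  (4B, 4-aligned)
8..10  window  (2B, 2-aligned)
10..12  -- padding (2B)
12..68  magic  (56B, 4-aligned)
68..72  checksum  (4B, 4-aligned)
72..76  version  (4B, 4-aligned)
76..84  dst  (8B, 4-aligned)
84..92  port  (8B, 4-aligned)
92..93  flags  (1B, 1-aligned)
93..96  -- tail padding (3B)
sizeof = 96, alignof = 4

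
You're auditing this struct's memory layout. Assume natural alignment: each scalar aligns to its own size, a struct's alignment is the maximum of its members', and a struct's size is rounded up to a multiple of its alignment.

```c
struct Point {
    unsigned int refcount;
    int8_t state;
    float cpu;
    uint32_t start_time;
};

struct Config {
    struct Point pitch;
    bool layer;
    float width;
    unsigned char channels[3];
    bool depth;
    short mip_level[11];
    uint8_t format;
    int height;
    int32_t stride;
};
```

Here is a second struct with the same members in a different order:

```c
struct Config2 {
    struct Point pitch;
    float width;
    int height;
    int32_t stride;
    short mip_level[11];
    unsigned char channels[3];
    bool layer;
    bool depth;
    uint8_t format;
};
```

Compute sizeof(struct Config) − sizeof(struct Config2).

Point: @0: refcount [4B, align 4] → 4; @4: state [1B, align 1] → 5; +3 pad (align 4); @8: cpu [4B, align 4] → 12; @12: start_time [4B, align 4] → 16; size 16, align 4
@0: pitch [16B, align 4] → 16
@16: layer [1B, align 1] → 17
+3 pad (align 4)
@20: width [4B, align 4] → 24
@24: channels [3B, align 1] → 27
@27: depth [1B, align 1] → 28
@28: mip_level [22B, align 2] → 50
@50: format [1B, align 1] → 51
+1 pad (align 4)
@52: height [4B, align 4] → 56
@56: stride [4B, align 4] → 60
size 60, align 4
— Config2 —
@0: pitch [16B, align 4] → 16
@16: width [4B, align 4] → 20
@20: height [4B, align 4] → 24
@24: stride [4B, align 4] → 28
@28: mip_level [22B, align 2] → 50
@50: channels [3B, align 1] → 53
@53: layer [1B, align 1] → 54
@54: depth [1B, align 1] → 55
@55: format [1B, align 1] → 56
size 56, align 4
60 − 56 = 4

4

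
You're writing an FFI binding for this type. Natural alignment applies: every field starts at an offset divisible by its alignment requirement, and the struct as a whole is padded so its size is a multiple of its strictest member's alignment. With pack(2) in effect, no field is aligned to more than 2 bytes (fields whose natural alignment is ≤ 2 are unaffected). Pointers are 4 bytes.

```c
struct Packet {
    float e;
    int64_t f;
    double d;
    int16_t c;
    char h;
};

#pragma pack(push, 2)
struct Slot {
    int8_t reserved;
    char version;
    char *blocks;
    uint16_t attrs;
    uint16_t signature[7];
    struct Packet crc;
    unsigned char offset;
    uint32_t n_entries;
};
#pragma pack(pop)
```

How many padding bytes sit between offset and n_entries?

Packet: e at 0 (size 4, align 4) → ends 4; pad 4 to align 8 for f; f at 8 (size 8, align 8) → ends 16; d at 16 (size 8, align 8) → ends 24; c at 24 (size 2, align 2) → ends 26; h at 26 (size 1, align 1) → ends 27; tail pad 5 to reach multiple of 8; total 32 bytes, alignment 8
reserved at 0 (size 1, align 1) → ends 1
version at 1 (size 1, align 1) → ends 2
blocks at 2 (size 4, align 2) → ends 6
attrs at 6 (size 2, align 2) → ends 8
signature at 8 (size 14, align 2) → ends 22
crc at 22 (size 32, align 2) → ends 54
offset at 54 (size 1, align 1) → ends 55
pad 1 to align 2 for n_entries
n_entries at 56 (size 4, align 2) → ends 60

1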